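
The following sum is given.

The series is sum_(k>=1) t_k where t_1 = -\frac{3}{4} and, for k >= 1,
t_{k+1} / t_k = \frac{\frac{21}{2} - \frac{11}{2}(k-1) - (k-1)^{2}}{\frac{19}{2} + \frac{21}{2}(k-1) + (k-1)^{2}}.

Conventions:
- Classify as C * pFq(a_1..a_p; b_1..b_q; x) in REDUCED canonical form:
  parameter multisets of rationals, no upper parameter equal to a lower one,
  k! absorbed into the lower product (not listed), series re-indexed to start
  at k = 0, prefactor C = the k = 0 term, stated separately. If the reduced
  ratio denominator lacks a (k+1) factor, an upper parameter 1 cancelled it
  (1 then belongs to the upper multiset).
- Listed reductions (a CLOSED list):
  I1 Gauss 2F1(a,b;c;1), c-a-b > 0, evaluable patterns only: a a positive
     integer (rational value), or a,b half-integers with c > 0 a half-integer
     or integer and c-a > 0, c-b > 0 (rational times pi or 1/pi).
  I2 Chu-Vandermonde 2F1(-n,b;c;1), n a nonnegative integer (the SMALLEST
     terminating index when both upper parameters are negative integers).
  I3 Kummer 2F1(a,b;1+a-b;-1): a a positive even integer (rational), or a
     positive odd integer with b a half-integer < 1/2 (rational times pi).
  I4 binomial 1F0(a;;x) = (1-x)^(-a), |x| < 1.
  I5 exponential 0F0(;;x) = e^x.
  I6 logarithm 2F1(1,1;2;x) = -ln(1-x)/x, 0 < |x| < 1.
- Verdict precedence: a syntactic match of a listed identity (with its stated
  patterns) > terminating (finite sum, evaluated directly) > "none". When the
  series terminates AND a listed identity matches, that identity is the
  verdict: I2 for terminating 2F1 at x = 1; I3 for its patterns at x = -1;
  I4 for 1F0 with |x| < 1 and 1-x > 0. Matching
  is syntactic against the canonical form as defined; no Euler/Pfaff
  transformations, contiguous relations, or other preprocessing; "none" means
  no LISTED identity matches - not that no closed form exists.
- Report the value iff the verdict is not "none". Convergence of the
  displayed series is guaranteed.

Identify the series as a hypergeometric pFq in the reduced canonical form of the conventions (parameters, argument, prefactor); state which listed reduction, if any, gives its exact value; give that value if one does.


With C = -\frac{3}{4}: the canonical form is 2F1(-\frac{3}{2}, 7; \frac{19}{2}; -1). Verdict: Kummer (I3) fires (x = -1; c = \frac{19}{2} equals 1+a-b for upper {-\frac{3}{2}, 7}: listed pattern). Value: \left(-\frac{2297295}{4194304}\right) \cdot \pi.

Key observation: from the first term -\frac{3}{4}: factor the ratio over Q (prefactor -3/4): negated roots = parameters.
Step ratio: r(k) = -1 * (k-\frac{3}{2}) (k+7) / [(k+\frac{19}{2}) (k+1)] - rational; roots negated = parameters, x = -1, C = -\frac{3}{4}.


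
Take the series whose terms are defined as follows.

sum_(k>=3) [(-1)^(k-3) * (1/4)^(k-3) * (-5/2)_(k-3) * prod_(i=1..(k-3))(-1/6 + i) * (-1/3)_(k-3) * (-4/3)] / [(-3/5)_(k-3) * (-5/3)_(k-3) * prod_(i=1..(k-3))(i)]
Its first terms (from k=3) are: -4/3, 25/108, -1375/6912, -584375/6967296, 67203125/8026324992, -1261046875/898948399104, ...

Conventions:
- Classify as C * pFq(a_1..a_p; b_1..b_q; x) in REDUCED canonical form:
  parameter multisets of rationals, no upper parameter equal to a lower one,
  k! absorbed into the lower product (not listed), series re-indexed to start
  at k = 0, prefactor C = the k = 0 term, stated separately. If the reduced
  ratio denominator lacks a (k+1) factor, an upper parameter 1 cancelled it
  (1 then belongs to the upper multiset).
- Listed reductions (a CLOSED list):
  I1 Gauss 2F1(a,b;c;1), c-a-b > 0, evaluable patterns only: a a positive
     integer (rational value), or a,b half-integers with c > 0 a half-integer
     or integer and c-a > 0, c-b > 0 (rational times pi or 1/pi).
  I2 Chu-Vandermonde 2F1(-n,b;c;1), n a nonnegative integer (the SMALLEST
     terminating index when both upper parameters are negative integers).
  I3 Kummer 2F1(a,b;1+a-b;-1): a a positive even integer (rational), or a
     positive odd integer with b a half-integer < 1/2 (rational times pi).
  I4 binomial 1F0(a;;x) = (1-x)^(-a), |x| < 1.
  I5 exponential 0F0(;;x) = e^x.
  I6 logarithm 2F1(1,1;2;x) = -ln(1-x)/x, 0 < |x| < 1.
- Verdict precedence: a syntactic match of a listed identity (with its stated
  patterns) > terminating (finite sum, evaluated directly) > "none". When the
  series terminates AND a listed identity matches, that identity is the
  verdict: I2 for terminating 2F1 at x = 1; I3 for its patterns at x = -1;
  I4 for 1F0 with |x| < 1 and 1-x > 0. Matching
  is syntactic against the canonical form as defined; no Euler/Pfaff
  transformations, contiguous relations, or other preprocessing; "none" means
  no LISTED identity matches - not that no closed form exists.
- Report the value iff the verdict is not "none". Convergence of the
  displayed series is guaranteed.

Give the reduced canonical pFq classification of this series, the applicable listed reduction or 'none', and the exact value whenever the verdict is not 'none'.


Reduced: x = -1/4, 3F2, upper = {-5/2, -1/3, 5/6}, lower = {-5/3, -3/5}, C = -4/3. Verdict: none. A 3F2 with upper {-5/2, -1/3, 5/6} fits none of I1-I6 at x = -1/4; the sum runs forever.

Structural cue: t_0 = -4/3 here, and the running product (C = -4/3) telescopes to a rising factorial.
Step ratio: r(k) = (-1/4) * (k-5/2) (k-1/3) (k+5/6) / [(k-5/3) (k-3/5) (k+1)] - rational in k, leading ratio (-1/4); with t_0 = -4/3, classification follows.


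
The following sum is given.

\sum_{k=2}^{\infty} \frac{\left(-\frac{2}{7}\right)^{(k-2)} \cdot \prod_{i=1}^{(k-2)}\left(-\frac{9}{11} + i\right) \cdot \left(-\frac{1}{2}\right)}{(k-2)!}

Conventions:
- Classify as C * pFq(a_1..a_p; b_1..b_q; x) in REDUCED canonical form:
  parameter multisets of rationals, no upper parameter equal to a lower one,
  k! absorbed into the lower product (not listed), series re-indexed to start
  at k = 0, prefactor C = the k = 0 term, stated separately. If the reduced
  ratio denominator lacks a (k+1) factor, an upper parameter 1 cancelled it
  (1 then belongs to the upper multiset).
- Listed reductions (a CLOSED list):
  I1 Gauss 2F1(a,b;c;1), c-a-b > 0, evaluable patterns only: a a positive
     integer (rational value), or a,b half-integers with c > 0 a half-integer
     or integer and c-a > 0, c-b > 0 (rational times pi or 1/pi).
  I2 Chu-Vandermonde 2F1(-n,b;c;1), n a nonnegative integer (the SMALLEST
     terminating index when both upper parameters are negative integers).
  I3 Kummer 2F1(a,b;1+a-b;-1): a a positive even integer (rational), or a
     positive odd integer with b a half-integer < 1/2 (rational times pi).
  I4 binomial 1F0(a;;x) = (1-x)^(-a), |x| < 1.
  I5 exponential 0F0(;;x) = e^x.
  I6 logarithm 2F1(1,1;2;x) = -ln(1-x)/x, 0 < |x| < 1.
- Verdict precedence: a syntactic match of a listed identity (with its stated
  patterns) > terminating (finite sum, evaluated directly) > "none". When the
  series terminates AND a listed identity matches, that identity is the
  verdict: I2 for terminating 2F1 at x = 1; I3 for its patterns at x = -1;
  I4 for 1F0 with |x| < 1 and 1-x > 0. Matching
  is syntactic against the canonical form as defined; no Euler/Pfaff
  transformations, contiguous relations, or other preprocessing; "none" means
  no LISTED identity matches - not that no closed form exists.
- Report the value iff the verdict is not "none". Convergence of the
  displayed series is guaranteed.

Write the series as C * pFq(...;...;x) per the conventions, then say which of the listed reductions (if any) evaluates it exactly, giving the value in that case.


x = -\frac{2}{7} here; the reduced form reads 1F0, upper {\frac{2}{11}}, lower {-}, C = -\frac{1}{2}. Verdict: the I4 binomial reduction matches (the 1F0 binomial series: exponent -2/11, x = -\frac{2}{7}). Its exact value is \left(-\frac{1}{2}\right) \cdot \left(\frac{9}{7}\right)^{-\frac{2}{11}}.

Structural cue: t_0 = -\frac{1}{2} here, and the running product (C = -1/2) telescopes to a rising factorial.
Step ratio: r(k) = -\frac{2}{7} * (k+\frac{2}{11}) / [(k+1)] - rational; roots negated = parameters, x = -\frac{2}{7}, C = -\frac{1}{2}.


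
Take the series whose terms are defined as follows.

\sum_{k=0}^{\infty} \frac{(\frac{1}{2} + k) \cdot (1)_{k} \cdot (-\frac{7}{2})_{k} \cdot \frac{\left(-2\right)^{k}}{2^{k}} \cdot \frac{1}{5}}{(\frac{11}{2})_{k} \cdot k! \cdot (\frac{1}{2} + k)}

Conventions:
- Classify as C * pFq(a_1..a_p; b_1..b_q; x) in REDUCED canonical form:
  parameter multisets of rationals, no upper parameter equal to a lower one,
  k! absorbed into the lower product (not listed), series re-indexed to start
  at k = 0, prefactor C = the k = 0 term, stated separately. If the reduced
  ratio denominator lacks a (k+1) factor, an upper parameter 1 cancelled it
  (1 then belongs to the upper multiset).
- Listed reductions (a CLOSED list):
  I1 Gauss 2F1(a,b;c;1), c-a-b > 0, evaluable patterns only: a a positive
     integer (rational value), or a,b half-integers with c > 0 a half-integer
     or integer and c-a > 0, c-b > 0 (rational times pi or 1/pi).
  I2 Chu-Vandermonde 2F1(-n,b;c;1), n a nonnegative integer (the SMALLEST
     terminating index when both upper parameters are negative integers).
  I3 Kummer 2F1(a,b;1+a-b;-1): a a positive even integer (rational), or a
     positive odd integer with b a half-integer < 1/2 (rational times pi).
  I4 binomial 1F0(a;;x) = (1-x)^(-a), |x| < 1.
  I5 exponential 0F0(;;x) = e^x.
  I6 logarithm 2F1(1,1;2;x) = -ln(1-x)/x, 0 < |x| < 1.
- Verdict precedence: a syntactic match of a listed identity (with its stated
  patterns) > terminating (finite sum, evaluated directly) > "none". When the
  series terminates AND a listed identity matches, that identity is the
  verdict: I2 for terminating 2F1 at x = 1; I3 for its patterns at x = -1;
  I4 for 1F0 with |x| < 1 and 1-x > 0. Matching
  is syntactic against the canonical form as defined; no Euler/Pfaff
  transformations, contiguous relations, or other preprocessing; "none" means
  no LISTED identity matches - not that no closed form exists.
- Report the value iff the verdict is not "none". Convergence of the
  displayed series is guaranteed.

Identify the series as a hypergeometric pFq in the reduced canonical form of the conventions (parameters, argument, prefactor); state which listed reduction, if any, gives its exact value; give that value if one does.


With C = \frac{1}{5}: the canonical form is 2F1(-\frac{7}{2}, 1; \frac{11}{2}; -1). Verdict at x = -1: Kummer (I3) matches (x = -1; c = \frac{11}{2} equals 1+a-b for upper {-\frac{7}{2}, 1}: listed pattern). Hence: \frac{63}{512} \cdot \pi.

First insight: t_0 being \frac{1}{5}, the two k-th powers (C = 1/5) combine into one argument.
Ratio: r(k) = -1 * (k-\frac{7}{2}) (k+1) / [(k+\frac{11}{2}) (k+1)] - rational in k. x = -1; t_0 = \frac{1}{5}; negate the roots.


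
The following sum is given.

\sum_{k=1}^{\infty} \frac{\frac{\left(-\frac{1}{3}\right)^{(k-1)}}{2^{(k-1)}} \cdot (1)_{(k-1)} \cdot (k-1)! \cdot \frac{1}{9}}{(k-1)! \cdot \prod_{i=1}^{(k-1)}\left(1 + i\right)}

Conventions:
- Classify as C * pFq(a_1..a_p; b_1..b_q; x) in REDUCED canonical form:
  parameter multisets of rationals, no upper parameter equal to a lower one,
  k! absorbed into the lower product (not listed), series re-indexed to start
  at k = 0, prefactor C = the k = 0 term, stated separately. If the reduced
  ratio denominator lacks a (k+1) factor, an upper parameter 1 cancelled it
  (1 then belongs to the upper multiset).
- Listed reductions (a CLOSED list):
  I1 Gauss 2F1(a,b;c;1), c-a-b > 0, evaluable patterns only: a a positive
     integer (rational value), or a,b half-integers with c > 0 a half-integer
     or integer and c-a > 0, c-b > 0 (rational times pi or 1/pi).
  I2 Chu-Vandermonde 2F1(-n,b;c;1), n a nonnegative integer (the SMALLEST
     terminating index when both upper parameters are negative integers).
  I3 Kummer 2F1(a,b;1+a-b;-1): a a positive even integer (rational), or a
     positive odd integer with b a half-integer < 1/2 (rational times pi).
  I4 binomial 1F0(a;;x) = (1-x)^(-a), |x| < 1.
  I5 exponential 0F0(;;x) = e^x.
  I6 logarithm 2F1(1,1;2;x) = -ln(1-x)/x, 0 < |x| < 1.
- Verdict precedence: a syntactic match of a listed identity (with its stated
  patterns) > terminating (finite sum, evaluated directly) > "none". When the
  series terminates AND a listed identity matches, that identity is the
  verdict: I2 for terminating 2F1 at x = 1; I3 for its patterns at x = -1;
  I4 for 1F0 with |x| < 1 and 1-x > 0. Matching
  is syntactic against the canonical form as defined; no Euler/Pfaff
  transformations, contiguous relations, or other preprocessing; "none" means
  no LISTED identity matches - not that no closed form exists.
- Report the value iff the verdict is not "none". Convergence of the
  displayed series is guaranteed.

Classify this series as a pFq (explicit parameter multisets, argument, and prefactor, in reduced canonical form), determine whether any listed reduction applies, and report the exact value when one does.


Classification (C = \frac{1}{9}): 2F1 with upper {1, 1}, lower {2}, argument x = -\frac{1}{6}. Verdict: logarithm (I6) fires (the logarithm: parameters (1,1;2), x = -\frac{1}{6}). Its exact value is \frac{2}{3} \cdot \ln\left(\frac{7}{6}\right).

First insight: t_0 being \frac{1}{9}, the factorial ratio (C = 1/9) (k+a-1)!/(a-1)! is a rising factorial (a)_k.
Step ratio: r(k) = -\frac{1}{6} * (k+1) (k+1) / [(k+2) (k+1)] ; factor over Q: parameters, x = -\frac{1}{6}, and C = \frac{1}{9}.


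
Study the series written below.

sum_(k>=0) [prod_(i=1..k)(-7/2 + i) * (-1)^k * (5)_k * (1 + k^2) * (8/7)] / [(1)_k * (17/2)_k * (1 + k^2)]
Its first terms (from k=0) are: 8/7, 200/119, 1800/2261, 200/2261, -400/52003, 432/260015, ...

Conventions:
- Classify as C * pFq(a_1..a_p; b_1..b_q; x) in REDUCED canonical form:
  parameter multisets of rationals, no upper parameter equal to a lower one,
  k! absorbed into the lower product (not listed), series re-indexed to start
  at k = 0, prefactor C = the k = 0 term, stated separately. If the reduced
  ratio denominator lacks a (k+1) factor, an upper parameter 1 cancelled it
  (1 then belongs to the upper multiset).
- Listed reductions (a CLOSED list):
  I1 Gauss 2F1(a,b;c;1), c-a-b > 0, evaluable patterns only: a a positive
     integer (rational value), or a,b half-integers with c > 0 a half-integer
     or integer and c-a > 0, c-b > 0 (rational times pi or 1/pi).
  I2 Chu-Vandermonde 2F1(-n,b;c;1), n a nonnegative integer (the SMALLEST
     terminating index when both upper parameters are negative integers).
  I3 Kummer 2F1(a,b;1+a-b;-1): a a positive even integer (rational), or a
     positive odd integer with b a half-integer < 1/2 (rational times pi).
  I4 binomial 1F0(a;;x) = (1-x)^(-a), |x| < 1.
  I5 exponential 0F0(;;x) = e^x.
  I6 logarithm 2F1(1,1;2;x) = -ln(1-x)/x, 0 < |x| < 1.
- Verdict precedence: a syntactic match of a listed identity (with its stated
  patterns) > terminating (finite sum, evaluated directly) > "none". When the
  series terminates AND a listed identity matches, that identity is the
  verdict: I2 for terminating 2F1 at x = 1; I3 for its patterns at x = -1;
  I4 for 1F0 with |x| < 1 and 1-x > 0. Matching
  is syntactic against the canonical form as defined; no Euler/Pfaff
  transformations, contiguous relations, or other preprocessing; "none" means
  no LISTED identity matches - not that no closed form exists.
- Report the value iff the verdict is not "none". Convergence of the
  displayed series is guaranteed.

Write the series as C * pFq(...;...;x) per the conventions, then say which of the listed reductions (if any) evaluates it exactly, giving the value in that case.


With C = 8/7: the canonical form is 2F1(-5/2, 5; 17/2; -1). Verdict: Kummer's theorem (I3) fires (x = -1; c = 17/2 equals 1+a-b for upper {-5/2, 5}: listed pattern). Value: (19305/16384) * pi.

Key observation: with t_0 = 8/7, the factor k^2 + 1 cancels (top and bottom), leaving C = 8/7, x = -1.
Consecutive-term ratio: r(k) = (-1) * (k-5/2) (k+5) / [(k+17/2) (k+1)] - poly over poly, x = (-1) from leading terms; C = 8/7 at k = 0.


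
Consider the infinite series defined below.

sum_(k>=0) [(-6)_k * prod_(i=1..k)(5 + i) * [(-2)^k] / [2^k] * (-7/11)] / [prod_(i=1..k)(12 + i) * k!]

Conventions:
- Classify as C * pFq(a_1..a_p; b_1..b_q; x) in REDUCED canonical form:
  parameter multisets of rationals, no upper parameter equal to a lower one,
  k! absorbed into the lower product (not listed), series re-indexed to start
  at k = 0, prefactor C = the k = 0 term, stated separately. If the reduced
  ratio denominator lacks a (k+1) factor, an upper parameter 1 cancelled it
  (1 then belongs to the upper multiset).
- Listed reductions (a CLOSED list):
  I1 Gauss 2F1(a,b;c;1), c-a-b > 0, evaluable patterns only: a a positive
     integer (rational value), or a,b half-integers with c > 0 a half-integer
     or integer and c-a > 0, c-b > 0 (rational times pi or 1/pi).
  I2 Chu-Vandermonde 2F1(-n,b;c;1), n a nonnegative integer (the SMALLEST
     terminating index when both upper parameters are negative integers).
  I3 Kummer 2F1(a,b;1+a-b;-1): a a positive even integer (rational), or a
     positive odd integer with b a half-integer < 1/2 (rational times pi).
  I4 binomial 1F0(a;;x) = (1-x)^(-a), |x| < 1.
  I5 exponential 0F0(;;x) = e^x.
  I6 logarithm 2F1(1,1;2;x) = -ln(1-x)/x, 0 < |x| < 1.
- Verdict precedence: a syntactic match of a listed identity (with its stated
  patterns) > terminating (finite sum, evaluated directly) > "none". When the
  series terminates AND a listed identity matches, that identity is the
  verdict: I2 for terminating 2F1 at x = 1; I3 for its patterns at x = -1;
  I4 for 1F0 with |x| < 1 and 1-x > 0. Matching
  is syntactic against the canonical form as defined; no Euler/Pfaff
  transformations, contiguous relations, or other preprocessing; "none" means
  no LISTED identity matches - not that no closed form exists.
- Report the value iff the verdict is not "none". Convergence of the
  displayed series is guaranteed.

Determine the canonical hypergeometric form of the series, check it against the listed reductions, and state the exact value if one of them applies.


At argument -1: a 2F1 with upper {-6, 6}, lower {13}, scaled by C = -7/11. Verdict: the Kummer evaluation I3 matches (x = -1; c = 13 equals 1+a-b for upper {-6, 6}: listed pattern). Sum: -7.

Structural cue: x = (-1) and the two k-th powers (prefactor -7/11) combine into one argument.
Consecutive-term ratio: r(k) = (-1) * (k-6) (k+6) / [(k+13) (k+1)] ; factor over Q: parameters, x = (-1), and C = -7/11.


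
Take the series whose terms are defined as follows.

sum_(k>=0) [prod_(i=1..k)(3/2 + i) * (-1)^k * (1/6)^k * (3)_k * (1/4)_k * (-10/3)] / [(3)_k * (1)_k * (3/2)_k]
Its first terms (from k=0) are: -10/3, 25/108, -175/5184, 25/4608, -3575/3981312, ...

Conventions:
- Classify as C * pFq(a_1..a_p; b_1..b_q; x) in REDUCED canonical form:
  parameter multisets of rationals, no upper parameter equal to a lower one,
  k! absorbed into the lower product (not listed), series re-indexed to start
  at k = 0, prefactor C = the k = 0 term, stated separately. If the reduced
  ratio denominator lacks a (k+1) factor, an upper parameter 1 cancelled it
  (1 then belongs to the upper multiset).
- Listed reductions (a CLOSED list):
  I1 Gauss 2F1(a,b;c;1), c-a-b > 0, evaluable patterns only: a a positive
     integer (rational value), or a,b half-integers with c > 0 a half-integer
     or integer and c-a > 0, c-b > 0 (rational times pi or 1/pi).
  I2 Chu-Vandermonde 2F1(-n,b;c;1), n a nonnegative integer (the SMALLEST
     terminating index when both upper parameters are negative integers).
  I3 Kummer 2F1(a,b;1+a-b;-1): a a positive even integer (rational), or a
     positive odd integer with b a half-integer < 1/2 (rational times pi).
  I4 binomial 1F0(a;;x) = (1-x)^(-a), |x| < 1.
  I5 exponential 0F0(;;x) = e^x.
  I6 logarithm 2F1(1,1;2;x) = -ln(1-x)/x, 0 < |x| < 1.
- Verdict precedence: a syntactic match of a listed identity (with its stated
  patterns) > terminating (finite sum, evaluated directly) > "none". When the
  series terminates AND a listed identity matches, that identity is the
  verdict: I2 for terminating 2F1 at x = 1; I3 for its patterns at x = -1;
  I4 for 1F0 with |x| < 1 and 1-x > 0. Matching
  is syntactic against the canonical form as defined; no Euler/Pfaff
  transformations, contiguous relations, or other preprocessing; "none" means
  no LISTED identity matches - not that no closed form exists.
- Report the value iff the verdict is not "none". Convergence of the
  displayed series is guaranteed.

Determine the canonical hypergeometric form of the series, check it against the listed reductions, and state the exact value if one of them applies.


First insight: with t_0 = -10/3, the parameter 3 appears in both the upper and lower lists and cancels.
Adjacent-term ratio: r(k) = (-1/6) * (k+1/4) (k+5/2) / [(k+3/2) (k+1)] - poly over poly, x = (-1/6) from leading terms; C = -10/3 at k = 0.

Reduced: x = -1/6, 2F1, upper = {1/4, 5/2}, lower = {3/2}, C = -10/3. Verdict: none (x = -1/6): each listed identity misses the multisets {1/4, 5/2} ; {3/2}.


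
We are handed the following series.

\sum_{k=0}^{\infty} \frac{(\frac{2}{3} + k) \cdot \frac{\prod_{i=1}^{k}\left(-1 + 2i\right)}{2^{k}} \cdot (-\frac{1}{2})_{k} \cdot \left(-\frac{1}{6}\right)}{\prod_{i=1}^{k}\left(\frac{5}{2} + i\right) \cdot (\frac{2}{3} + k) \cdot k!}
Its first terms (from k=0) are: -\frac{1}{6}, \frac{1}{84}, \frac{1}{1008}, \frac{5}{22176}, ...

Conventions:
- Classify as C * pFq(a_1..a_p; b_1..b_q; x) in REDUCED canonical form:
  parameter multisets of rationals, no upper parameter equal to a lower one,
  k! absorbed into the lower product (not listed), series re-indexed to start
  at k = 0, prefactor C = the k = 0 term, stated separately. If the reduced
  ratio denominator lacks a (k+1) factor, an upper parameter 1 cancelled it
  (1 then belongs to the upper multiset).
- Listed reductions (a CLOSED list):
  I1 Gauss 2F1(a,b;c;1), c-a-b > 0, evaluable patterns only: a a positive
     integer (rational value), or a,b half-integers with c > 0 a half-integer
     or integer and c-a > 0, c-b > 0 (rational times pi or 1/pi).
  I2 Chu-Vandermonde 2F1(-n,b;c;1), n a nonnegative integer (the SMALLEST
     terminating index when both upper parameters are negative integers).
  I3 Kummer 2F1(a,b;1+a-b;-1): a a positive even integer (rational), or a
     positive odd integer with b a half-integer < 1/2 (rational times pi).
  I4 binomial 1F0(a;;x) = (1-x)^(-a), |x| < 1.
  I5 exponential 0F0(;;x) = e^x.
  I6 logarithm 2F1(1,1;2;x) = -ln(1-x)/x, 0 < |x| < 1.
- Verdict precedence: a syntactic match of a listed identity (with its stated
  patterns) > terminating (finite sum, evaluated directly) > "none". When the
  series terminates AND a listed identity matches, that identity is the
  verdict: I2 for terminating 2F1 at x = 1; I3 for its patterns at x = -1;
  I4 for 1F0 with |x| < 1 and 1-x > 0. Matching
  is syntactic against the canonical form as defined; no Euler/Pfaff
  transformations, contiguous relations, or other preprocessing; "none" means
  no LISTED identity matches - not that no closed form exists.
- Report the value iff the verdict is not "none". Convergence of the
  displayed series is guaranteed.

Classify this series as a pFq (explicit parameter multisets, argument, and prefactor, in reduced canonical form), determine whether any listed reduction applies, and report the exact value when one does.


Classification (C = -\frac{1}{6}): 2F1 with upper {-\frac{1}{2}, \frac{1}{2}}, lower {\frac{7}{2}}, argument x = 1. Verdict: the half-integer Gauss pattern (I1) applies (x = 1; upper {-\frac{1}{2}, \frac{1}{2}} half-integers, c = \frac{7}{2} in the evaluable pattern). Exact value: \left(-\frac{25}{512}\right) \cdot \pi.

Key observation: t_0 = -\frac{1}{6} here, and k + 2/3 divides numerator and denominator alike; C = -1/6, x = 1 after cancelling.
Adjacent-term ratio: r(k) = 1 * (k-\frac{1}{2}) (k+\frac{1}{2}) / [(k+\frac{7}{2}) (k+1)] - rational in k, leading ratio 1; with t_0 = -\frac{1}{6}, classification follows.


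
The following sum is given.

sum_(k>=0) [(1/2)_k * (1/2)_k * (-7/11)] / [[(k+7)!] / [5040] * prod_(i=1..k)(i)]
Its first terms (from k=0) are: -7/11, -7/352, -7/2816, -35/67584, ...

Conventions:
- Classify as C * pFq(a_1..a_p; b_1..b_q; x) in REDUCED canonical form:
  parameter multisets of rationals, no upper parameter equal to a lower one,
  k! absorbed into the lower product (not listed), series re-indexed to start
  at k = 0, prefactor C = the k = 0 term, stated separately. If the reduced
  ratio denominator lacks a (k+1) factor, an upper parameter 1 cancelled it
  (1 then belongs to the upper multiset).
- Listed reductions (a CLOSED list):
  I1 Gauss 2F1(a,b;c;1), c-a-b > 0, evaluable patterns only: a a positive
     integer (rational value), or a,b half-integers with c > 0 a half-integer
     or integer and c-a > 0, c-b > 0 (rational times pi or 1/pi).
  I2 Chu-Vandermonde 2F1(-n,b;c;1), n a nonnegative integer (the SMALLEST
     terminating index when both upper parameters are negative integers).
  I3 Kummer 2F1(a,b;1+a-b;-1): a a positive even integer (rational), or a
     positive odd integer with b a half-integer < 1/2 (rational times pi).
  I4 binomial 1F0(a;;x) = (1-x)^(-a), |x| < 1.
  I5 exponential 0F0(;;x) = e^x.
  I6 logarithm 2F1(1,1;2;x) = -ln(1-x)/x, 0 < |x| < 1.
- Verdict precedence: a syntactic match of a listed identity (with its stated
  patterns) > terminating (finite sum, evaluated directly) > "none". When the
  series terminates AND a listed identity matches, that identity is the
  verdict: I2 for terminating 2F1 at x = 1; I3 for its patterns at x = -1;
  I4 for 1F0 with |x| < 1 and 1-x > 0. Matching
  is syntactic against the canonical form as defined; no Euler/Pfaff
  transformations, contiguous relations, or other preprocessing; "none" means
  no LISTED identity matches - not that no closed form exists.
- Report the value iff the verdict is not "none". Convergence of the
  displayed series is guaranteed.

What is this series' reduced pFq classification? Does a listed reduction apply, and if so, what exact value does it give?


Reduced: x = 1, 2F1, upper = {1/2, 1/2}, lower = {8}, C = -7/11. Verdict at x = 1: Gauss's theorem I1 (half-integer case) matches (x = 1; upper {1/2, 1/2} half-integers, c = 8 in the evaluable pattern). Hence: (-4194304/2024451) / pi.

Key step: t_0 = -7/11 here, and the product of the first k integers (prefactor -7/11) is k!.
Term ratio: r(k) = 1 * (k+1/2) (k+1/2) / [(k+8) (k+1)] - rational; roots negated = parameters, x = 1, C = -7/11.


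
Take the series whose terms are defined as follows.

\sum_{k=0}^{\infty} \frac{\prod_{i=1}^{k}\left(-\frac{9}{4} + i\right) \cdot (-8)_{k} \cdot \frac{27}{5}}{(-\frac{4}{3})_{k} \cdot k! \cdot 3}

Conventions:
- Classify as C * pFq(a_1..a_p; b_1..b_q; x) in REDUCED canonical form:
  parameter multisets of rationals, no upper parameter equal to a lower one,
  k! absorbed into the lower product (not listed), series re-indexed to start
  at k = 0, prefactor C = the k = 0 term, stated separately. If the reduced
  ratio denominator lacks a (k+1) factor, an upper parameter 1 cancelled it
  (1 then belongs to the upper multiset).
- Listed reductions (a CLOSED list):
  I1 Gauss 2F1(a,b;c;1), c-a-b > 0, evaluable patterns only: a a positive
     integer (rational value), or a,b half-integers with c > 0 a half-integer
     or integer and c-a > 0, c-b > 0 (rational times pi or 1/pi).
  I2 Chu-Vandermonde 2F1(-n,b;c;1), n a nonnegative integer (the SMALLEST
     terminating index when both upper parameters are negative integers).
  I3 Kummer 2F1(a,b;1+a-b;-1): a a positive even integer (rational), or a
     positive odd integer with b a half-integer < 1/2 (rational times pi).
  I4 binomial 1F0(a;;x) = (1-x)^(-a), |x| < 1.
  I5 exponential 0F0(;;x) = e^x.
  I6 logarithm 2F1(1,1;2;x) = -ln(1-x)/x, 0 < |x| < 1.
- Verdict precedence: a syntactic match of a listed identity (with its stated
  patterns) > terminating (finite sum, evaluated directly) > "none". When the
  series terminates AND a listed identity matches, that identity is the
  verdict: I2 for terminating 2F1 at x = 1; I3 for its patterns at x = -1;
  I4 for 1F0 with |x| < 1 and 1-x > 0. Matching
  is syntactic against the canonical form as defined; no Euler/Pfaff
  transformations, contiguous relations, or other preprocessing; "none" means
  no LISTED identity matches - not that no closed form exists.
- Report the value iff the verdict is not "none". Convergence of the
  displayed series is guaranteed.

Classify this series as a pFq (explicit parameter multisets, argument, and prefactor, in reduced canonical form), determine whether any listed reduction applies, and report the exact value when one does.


With C = \frac{9}{5}: the canonical form is 2F1(-8, -\frac{5}{4}; -\frac{4}{3}; 1). Verdict: Vandermonde's identity (I2) matches (terminating 2F1 at x = 1 with n = 8, b = -5/4, c = -\frac{4}{3}). Value: -\frac{3382646823}{713031680}.

First insight: x = 1 and the running product (C = 9/5) telescopes to a rising factorial.
Term ratio: r(k) = 1 * (k-8) (k-\frac{5}{4}) / [(k-\frac{4}{3}) (k+1)] - rational in k, leading ratio 1; with t_0 = \frac{9}{5}, classification follows.


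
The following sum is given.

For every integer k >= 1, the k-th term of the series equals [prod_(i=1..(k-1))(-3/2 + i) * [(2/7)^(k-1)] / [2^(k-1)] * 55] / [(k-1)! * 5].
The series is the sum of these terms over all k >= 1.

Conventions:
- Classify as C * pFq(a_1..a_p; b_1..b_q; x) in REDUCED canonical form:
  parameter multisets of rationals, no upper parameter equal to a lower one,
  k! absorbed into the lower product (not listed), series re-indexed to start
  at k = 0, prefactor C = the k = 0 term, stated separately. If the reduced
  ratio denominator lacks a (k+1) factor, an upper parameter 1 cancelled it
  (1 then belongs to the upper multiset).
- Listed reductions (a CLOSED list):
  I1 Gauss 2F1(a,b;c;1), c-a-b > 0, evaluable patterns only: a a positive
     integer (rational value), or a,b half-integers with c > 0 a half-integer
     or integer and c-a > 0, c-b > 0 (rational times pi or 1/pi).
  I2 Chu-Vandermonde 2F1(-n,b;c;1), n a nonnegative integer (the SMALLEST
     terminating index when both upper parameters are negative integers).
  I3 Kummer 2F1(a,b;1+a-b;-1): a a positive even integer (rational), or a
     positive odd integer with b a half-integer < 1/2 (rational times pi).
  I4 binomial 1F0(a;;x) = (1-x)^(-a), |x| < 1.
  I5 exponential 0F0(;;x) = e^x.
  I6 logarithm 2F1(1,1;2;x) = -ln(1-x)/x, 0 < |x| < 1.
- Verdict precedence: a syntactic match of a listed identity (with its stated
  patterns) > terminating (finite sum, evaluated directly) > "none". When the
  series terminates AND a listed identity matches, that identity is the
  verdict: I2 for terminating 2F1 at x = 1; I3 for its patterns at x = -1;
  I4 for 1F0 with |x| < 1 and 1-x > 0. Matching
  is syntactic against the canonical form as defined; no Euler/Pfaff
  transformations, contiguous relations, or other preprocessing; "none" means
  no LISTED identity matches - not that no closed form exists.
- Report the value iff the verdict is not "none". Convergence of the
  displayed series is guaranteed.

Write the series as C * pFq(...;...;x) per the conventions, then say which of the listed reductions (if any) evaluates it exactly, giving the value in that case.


The series (x = 1/7) is 1F0: upper {-1/2}, lower {-}, prefactor 11. Verdict: this is the binomial series (I4) (the 1F0 binomial series: exponent 1/2, x = 1/7). Value: 11 * (6/7)^(1/2).

The tell: x = (1/7) and the constant factors (C = 11, x = 1/7) combine into one prefactor.
Adjacent-term ratio: r(k) = (1/7) * (k-1/2) / [(k+1)] - poly over poly, x = (1/7) from leading terms; C = 11 at k = 0.


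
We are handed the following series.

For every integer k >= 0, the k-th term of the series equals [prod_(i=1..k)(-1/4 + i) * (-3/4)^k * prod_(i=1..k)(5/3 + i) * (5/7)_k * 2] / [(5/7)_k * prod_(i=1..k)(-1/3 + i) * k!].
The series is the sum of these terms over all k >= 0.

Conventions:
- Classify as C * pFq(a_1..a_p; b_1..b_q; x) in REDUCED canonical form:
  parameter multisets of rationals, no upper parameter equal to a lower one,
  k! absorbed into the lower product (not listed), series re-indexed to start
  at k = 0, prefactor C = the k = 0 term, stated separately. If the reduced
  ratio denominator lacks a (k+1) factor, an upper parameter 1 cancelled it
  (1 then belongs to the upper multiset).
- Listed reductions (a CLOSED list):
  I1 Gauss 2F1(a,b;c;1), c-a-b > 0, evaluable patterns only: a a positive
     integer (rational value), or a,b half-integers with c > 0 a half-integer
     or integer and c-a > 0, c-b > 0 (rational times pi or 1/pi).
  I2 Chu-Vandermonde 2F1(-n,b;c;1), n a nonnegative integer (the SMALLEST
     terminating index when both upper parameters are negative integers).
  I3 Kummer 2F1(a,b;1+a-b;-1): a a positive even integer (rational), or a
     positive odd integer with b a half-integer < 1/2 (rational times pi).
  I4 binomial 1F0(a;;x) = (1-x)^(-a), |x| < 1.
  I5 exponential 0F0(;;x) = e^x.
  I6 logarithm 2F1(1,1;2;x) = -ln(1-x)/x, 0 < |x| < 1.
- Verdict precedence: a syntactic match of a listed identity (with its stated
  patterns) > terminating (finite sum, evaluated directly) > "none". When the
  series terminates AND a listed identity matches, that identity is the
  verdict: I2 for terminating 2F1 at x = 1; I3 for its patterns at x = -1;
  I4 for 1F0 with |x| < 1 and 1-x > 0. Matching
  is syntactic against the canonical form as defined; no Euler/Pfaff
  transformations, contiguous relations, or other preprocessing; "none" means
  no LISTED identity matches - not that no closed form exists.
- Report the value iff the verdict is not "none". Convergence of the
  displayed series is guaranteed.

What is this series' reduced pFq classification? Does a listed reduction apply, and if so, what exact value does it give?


With C = 2: the canonical form is 2F1(3/4, 8/3; 2/3; -3/4). Verdict: none. No listed pattern accepts 2F1(3/4, 8/3; 2/3; -3/4).

Key step: with t_0 = 2, the running product (C = 2, x = -3/4) telescopes to a rising factorial.
Step ratio: r(k) = (-3/4) * (k+3/4) (k+8/3) / [(k+2/3) (k+1)] - rational in k, leading ratio (-3/4); with t_0 = 2, classification follows.


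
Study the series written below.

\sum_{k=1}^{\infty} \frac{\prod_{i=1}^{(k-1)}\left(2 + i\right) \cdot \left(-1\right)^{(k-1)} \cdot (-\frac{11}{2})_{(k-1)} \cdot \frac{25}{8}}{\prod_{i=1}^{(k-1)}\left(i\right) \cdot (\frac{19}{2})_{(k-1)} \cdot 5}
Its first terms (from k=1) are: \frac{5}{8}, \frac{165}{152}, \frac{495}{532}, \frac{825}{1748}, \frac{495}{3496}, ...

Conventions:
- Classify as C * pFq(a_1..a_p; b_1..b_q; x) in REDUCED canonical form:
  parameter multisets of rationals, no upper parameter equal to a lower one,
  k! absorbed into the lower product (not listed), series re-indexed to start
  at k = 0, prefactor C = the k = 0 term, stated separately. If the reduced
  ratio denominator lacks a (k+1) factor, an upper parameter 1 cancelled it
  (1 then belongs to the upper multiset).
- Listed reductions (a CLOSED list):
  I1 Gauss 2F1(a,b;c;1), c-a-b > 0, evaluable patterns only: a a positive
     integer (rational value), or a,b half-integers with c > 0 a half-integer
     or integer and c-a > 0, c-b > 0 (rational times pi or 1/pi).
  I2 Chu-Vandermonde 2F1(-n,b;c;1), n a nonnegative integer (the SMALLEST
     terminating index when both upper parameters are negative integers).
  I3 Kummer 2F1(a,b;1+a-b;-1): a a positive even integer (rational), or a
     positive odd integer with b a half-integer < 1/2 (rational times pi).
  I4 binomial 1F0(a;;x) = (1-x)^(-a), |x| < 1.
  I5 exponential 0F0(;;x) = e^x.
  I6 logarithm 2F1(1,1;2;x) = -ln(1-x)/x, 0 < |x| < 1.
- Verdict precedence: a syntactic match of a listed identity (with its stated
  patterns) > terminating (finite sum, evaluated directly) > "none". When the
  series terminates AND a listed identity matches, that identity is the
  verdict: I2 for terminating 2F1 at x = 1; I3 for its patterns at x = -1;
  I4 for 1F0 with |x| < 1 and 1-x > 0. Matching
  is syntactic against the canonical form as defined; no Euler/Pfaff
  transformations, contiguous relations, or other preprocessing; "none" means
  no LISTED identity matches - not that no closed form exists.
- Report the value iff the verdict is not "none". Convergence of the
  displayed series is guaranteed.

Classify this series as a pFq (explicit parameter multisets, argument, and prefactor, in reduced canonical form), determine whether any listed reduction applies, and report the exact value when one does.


Key observation: x = -1 and the constant factors (C = 5/8) combine into one prefactor.
Step ratio: r(k) = -1 * (k-\frac{11}{2}) (k+3) / [(k+\frac{19}{2}) (k+1)] ; factor over Q: parameters, x = -1, and C = \frac{5}{8}.

At argument -1: a 2F1 with upper {-\frac{11}{2}, 3}, lower {\frac{19}{2}}, scaled by C = \frac{5}{8}. Verdict at x = -1: Kummer's theorem (I3) matches (x = -1; c = \frac{19}{2} equals 1+a-b for upper {-\frac{11}{2}, 3}: listed pattern). Exact value: \frac{546975}{524288} \cdot \pi.


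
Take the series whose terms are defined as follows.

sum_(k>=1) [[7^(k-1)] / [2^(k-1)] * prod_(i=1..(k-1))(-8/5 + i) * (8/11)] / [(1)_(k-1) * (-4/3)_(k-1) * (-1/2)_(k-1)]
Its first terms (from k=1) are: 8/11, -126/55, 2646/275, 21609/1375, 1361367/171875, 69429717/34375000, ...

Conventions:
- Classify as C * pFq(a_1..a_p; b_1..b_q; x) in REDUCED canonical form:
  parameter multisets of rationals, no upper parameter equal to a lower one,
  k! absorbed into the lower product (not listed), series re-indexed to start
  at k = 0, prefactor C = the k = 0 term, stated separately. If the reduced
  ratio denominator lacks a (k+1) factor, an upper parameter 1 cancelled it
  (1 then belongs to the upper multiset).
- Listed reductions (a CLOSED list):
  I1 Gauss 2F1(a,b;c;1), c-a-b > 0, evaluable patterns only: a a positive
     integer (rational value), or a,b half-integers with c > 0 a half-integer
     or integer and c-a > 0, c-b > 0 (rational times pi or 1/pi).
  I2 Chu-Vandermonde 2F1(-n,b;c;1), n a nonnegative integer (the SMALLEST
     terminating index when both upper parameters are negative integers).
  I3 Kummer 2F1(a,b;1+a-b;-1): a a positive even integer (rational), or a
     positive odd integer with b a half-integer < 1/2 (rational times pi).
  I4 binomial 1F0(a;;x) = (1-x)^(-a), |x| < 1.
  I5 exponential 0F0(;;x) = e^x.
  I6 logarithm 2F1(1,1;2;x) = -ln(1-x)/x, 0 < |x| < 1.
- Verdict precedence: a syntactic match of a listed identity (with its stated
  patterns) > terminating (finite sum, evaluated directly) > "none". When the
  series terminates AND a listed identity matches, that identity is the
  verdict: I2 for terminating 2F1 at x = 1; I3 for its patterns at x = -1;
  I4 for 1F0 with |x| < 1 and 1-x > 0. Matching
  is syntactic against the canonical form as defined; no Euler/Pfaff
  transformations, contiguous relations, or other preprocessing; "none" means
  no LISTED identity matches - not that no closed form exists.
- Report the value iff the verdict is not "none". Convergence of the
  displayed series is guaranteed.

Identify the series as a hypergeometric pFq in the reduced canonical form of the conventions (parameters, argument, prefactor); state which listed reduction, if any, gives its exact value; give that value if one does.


With C = 8/11: the canonical form is 1F2(-3/5; -4/3, -1/2; 7/2). Verdict: none. No listed pattern accepts 1F2(-3/5; -4/3, -1/2; 7/2).

Structural cue: with t_0 = 8/11, the running product (C = 8/11) telescopes to a rising factorial.
Consecutive-term ratio: r(k) = (7/2) * (k-3/5) / [(k-4/3) (k-1/2) (k+1)] - rational; roots negated = parameters, x = (7/2), C = 8/11.


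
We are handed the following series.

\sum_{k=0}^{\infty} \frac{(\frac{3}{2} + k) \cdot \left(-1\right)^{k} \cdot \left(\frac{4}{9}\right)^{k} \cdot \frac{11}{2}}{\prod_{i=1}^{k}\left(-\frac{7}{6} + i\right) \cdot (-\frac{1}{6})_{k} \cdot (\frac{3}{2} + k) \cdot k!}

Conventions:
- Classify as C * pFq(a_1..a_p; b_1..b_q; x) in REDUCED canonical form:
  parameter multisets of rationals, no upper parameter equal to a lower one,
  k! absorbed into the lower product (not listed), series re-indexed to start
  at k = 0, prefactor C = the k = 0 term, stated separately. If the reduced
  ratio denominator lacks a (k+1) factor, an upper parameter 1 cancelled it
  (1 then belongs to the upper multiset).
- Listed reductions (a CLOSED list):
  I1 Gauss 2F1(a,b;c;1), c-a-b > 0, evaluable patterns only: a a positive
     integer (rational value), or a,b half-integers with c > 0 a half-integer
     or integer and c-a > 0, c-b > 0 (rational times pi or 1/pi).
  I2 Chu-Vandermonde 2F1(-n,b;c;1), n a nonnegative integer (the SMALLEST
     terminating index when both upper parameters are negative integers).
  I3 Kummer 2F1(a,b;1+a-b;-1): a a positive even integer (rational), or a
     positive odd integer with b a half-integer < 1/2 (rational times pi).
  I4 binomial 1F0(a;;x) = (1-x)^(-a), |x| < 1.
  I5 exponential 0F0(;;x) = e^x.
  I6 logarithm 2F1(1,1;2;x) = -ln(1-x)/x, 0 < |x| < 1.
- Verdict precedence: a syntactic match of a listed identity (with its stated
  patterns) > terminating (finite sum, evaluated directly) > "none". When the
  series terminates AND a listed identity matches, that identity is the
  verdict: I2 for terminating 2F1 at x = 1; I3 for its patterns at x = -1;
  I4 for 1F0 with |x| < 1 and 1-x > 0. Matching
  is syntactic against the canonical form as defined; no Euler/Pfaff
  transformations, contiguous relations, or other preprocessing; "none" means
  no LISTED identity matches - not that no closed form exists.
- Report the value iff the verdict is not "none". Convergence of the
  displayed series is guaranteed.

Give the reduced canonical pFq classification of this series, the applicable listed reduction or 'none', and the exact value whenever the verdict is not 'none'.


Prefactor \frac{11}{2}, argument -\frac{4}{9}: 0F2 with upper {-} over lower {-\frac{1}{6}, -\frac{1}{6}}. Verdict: none. A 0F2 with upper {-} fits none of I1-I6 at x = -\frac{4}{9}; the sum runs forever.

Key step: with t_0 = \frac{11}{2}, the lower running product (prefactor 11/2) is a rising factorial.
Ratio: r(k) = -\frac{4}{9} * 1 / [(k-\frac{1}{6}) (k-\frac{1}{6}) (k+1)] ; factor over Q: parameters, x = -\frac{4}{9}, and C = \frac{11}{2}.
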